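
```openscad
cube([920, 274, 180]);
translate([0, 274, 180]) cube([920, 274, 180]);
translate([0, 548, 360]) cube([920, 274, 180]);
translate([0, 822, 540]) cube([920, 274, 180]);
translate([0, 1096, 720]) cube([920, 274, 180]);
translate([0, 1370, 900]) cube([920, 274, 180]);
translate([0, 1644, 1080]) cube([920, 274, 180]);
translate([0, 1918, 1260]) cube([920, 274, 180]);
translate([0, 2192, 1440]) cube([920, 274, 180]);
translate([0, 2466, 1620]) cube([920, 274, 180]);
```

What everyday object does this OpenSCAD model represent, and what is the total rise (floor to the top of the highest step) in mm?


A staircase. The total rise is 1800 mm.

10 identical blocks, each offset up and back from the previous — a staircase. Each step is 180 mm tall and there are 10 of them, so the total rise is 10 × 180 = 1800 mm.


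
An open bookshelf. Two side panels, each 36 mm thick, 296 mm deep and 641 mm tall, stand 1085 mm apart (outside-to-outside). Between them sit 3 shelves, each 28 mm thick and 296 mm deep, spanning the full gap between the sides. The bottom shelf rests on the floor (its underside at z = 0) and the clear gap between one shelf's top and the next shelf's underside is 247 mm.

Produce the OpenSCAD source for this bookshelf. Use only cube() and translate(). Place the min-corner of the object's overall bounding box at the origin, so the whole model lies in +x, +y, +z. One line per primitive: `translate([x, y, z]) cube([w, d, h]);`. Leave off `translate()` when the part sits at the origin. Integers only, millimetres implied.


cube([36, 296, 641]);
translate([1049, 0, 0]) cube([36, 296, 641]);
translate([36, 0, 0]) cube([1013, 296, 28]);
translate([36, 0, 275]) cube([1013, 296, 28]);
translate([36, 0, 550]) cube([1013, 296, 28]);


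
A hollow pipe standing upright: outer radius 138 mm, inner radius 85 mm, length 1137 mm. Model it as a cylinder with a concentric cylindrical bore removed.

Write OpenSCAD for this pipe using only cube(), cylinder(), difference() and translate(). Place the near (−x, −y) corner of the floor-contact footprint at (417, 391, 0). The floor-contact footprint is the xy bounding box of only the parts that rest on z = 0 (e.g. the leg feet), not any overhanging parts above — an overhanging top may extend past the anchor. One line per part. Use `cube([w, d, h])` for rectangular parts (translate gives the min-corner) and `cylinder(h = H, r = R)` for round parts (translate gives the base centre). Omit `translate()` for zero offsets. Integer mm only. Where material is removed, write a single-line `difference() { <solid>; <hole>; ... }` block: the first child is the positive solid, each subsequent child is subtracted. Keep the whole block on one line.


difference() { translate([555, 529, 0]) cylinder(h = 1137, r = 138); translate([555, 529, 0]) cylinder(h = 1137, r = 85); }


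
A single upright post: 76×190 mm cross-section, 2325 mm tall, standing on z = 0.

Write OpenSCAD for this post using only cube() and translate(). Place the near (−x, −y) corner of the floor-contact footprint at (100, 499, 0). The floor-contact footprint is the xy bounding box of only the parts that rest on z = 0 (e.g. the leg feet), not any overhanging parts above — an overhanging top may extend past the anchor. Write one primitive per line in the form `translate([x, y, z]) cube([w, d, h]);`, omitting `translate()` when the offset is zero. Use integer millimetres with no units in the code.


translate([100, 499, 0]) cube([76, 190, 2325]);


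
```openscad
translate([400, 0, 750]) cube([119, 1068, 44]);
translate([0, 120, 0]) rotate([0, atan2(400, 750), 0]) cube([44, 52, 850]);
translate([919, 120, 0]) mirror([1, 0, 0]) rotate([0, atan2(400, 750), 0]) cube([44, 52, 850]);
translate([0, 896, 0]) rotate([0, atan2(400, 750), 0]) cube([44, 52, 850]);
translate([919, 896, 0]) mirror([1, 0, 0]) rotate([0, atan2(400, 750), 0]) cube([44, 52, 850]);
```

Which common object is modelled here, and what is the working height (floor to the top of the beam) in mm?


A sawhorse. The overall height is 794 mm.

A beam across two mirrored pairs of raked legs — a sawhorse. The beam's underside is at z = 750 (matching the legs' vertical rise in atan2(400, 750)) and the beam is 44 mm tall, so its top is at 750 + 44 = 794 mm. The raked legs top out at the beam's underside, so that is the highest point.


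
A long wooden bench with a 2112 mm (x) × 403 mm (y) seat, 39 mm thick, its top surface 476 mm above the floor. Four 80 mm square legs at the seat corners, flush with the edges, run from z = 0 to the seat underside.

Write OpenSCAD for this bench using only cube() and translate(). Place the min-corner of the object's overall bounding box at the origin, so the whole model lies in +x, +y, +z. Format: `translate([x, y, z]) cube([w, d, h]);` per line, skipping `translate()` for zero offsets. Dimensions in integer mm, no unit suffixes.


// leg_h = 476 − 39 = 437
translate([0, 0, 437]) cube([2112, 403, 39]);
cube([80, 80, 437]);
translate([0, 323, 0]) cube([80, 80, 437]);
translate([2032, 0, 0]) cube([80, 80, 437]);
translate([2032, 323, 0]) cube([80, 80, 437]);


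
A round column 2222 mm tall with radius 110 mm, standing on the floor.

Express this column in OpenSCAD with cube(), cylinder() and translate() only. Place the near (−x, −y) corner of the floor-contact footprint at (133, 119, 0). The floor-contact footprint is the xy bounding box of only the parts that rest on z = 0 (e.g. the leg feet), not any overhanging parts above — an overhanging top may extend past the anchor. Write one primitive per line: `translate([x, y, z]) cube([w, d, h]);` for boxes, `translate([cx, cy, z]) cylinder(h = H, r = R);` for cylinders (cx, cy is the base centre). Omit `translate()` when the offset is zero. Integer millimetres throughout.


translate([243, 229, 0]) cylinder(h = 2222, r = 110);


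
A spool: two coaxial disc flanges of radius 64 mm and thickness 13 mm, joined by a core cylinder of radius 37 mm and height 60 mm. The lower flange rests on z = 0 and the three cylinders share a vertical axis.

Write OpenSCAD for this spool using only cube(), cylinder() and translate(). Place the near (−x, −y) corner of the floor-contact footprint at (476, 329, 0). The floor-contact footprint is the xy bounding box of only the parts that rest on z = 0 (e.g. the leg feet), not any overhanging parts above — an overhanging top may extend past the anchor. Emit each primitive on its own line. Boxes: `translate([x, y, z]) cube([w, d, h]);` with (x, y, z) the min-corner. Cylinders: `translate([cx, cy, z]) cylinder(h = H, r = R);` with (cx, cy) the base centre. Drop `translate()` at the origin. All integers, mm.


translate([540, 393, 0]) cylinder(h = 13, r = 64);
translate([540, 393, 13]) cylinder(h = 60, r = 37);
translate([540, 393, 73]) cylinder(h = 13, r = 64);


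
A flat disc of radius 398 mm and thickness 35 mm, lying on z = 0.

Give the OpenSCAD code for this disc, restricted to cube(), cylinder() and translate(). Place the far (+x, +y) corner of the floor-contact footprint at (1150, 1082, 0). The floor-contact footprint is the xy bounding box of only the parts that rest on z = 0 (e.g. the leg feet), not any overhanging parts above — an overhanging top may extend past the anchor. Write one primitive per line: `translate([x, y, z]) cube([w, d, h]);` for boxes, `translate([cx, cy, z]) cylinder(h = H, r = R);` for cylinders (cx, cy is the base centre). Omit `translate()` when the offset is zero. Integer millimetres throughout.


translate([752, 684, 0]) cylinder(h = 35, r = 398);


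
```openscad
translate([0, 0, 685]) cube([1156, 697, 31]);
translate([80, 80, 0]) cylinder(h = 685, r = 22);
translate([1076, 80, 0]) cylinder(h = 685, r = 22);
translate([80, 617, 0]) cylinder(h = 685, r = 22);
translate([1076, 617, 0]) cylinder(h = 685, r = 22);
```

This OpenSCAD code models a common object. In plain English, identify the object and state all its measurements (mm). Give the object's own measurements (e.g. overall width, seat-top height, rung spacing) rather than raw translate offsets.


A table: top 1156 mm (x) × 697 mm (y), 31 mm thick, upper face at z = 716 mm, on four round legs of 44 mm diameter, each leg's bounding box inset 58 mm from the nearest pair of top edges from z = 0 to the bottom of the top.


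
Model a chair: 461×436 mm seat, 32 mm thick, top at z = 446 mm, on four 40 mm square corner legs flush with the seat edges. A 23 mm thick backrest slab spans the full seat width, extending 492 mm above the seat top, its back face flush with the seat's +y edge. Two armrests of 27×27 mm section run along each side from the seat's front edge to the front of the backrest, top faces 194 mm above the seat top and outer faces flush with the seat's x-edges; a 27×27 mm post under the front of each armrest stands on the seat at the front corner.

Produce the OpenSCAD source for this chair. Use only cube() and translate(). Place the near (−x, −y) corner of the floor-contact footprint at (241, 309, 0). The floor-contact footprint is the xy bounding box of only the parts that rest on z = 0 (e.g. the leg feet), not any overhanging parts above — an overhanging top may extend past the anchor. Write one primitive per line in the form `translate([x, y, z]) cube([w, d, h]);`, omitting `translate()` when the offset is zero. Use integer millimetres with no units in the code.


translate([241, 309, 414]) cube([461, 436, 32]);
translate([241, 309, 0]) cube([40, 40, 414]);
translate([662, 309, 0]) cube([40, 40, 414]);
translate([241, 705, 0]) cube([40, 40, 414]);
translate([662, 705, 0]) cube([40, 40, 414]);
translate([241, 722, 446]) cube([461, 23, 492]);
translate([241, 309, 613]) cube([27, 413, 27]);
translate([675, 309, 613]) cube([27, 413, 27]);
translate([241, 309, 446]) cube([27, 27, 167]);
translate([675, 309, 446]) cube([27, 27, 167]);


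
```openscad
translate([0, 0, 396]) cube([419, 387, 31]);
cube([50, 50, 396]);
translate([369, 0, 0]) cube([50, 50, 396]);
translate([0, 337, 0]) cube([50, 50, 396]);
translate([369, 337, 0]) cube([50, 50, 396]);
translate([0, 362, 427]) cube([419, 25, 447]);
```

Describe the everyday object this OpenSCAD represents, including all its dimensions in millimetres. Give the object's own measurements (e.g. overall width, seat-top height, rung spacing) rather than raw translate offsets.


A chair. The seat is a 419×387×31 mm slab with its top at z = 427 mm, on four 50×50 mm corner legs (flush with the seat edges, standing on z = 0). A flat backrest 25 mm thick, 447 mm tall, spans the full seat width and rises from the seat top along its +y edge, rear face flush with the rear of the seat.


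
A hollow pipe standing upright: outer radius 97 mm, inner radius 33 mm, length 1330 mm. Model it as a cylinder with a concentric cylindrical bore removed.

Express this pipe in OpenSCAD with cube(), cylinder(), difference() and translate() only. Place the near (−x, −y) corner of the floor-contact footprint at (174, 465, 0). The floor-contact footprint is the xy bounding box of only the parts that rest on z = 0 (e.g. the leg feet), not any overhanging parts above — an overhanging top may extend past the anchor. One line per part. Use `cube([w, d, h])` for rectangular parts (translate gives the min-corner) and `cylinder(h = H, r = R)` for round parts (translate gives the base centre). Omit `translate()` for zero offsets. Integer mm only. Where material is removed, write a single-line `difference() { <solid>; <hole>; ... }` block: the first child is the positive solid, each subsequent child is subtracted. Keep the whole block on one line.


difference() { translate([271, 562, 0]) cylinder(h = 1330, r = 97); translate([271, 562, 0]) cylinder(h = 1330, r = 33); }


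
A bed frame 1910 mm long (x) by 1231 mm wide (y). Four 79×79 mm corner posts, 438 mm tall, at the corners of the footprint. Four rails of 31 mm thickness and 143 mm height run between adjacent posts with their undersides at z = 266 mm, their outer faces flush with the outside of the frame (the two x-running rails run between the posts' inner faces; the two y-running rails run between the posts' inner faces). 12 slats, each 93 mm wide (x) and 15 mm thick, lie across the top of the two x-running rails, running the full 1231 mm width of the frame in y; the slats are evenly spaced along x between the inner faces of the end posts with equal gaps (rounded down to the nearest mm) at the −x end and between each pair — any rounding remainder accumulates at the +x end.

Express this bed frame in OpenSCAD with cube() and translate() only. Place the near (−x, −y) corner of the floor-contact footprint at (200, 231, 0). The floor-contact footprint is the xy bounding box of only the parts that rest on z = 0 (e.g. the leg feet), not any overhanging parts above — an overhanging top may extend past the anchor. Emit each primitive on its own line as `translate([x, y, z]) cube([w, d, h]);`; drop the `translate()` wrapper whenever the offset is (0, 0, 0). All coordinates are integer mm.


translate([200, 231, 0]) cube([79, 79, 438]);
translate([200, 1383, 0]) cube([79, 79, 438]);
translate([2031, 231, 0]) cube([79, 79, 438]);
translate([2031, 1383, 0]) cube([79, 79, 438]);
translate([279, 231, 266]) cube([1752, 31, 143]);
translate([279, 1431, 266]) cube([1752, 31, 143]);
translate([200, 310, 266]) cube([31, 1073, 143]);
translate([2079, 310, 266]) cube([31, 1073, 143]);
translate([327, 231, 409]) cube([93, 1231, 15]);
translate([468, 231, 409]) cube([93, 1231, 15]);
translate([609, 231, 409]) cube([93, 1231, 15]);
translate([750, 231, 409]) cube([93, 1231, 15]);
translate([891, 231, 409]) cube([93, 1231, 15]);
translate([1032, 231, 409]) cube([93, 1231, 15]);
translate([1173, 231, 409]) cube([93, 1231, 15]);
translate([1314, 231, 409]) cube([93, 1231, 15]);
translate([1455, 231, 409]) cube([93, 1231, 15]);
translate([1596, 231, 409]) cube([93, 1231, 15]);
translate([1737, 231, 409]) cube([93, 1231, 15]);
translate([1878, 231, 409]) cube([93, 1231, 15]);


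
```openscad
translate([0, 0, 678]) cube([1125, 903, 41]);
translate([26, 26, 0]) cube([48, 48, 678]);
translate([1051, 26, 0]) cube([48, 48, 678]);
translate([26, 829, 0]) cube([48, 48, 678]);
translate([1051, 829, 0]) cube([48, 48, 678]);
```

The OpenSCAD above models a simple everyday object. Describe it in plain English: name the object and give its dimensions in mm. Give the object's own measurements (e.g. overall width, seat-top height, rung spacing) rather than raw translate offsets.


A rectangular dining table. The top is 1125×903×41 mm with its upper surface at z = 719 mm. It stands on four 48×48 mm square legs, each inset 26 mm from the nearest pair of top edges, running from the floor to the underside of the top.


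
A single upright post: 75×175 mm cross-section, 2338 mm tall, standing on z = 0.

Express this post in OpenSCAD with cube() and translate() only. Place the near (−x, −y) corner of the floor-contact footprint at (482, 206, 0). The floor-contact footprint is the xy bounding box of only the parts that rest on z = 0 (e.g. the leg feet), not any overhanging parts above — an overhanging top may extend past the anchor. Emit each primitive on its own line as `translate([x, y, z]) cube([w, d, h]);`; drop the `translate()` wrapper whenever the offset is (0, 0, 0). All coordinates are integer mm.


translate([482, 206, 0]) cube([75, 175, 2338]);


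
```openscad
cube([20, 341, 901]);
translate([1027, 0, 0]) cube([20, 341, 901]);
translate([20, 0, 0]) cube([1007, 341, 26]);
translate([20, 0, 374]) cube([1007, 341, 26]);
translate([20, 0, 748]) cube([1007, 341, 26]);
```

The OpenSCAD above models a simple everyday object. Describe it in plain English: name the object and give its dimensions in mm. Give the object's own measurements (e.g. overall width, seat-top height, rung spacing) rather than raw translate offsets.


An open bookshelf. Two side panels, each 20 mm thick, 341 mm deep and 901 mm tall, stand 1047 mm apart (outside-to-outside). Between them sit 3 shelves, each 26 mm thick and 341 mm deep, spanning the full gap between the sides. The bottom shelf rests on the floor (its underside at z = 0) and the clear gap between one shelf's top and the next shelf's underside is 348 mm.


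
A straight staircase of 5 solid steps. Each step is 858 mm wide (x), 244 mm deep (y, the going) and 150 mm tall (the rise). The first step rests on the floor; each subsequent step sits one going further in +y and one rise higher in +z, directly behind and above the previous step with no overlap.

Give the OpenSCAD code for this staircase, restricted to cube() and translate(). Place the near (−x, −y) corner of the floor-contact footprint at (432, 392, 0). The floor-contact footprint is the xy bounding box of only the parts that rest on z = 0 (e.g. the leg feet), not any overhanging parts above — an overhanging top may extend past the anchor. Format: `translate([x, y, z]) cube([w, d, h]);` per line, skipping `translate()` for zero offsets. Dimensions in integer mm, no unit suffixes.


translate([432, 392, 0]) cube([858, 244, 150]);
translate([432, 636, 150]) cube([858, 244, 150]);
translate([432, 880, 300]) cube([858, 244, 150]);
translate([432, 1124, 450]) cube([858, 244, 150]);
translate([432, 1368, 600]) cube([858, 244, 150]);


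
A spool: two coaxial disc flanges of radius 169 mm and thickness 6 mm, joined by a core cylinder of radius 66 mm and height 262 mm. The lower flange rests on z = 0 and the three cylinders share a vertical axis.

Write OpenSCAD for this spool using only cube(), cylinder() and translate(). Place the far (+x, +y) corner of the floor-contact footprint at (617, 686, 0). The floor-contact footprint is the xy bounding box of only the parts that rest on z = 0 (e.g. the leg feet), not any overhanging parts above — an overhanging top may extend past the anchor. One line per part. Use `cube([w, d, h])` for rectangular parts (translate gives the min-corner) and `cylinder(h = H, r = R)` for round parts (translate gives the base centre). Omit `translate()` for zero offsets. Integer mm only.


translate([448, 517, 0]) cylinder(h = 6, r = 169);
translate([448, 517, 6]) cylinder(h = 262, r = 66);
translate([448, 517, 268]) cylinder(h = 6, r = 169);


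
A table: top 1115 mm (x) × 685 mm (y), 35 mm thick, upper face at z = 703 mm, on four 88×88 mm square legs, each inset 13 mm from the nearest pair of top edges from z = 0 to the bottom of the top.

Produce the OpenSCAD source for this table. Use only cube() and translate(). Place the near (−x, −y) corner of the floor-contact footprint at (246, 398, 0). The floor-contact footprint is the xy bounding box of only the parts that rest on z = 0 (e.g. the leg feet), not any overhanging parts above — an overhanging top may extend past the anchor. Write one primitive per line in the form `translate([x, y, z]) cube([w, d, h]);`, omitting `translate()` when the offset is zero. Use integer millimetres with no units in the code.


// leg_h = 703 - 35 = 668
translate([233, 385, 668]) cube([1115, 685, 35]);
translate([246, 398, 0]) cube([88, 88, 668]);
translate([1247, 398, 0]) cube([88, 88, 668]);
translate([246, 969, 0]) cube([88, 88, 668]);
translate([1247, 969, 0]) cube([88, 88, 668]);


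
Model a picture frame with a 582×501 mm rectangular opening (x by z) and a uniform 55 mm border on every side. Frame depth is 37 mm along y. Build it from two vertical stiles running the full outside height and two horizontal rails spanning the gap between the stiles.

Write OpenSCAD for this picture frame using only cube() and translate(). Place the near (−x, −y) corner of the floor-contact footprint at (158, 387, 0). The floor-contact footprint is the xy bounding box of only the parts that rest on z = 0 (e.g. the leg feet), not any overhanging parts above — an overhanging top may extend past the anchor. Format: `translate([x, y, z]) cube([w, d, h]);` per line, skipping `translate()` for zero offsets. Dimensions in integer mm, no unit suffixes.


translate([158, 387, 0]) cube([55, 37, 611]);
translate([795, 387, 0]) cube([55, 37, 611]);
translate([213, 387, 0]) cube([582, 37, 55]);
translate([213, 387, 556]) cube([582, 37, 55]);


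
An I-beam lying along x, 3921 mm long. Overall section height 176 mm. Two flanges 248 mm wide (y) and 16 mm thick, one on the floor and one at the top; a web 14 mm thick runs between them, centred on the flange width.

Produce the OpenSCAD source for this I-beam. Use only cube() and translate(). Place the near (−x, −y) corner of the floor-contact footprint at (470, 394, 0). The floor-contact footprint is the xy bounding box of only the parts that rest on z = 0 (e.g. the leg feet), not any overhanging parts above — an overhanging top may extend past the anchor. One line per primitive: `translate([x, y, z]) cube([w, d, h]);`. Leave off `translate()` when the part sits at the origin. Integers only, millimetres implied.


translate([470, 394, 0]) cube([3921, 248, 16]);
translate([470, 511, 16]) cube([3921, 14, 144]);
translate([470, 394, 160]) cube([3921, 248, 16]);


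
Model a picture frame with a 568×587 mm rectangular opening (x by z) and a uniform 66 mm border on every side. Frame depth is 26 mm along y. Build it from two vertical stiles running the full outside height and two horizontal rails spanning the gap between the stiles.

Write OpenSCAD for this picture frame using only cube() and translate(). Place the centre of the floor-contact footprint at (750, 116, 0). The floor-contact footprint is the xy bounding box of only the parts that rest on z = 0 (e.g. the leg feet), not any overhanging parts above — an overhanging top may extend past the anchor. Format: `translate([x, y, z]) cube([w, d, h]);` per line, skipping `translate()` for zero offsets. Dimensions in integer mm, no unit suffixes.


translate([400, 103, 0]) cube([66, 26, 719]);
translate([1034, 103, 0]) cube([66, 26, 719]);
translate([466, 103, 0]) cube([568, 26, 66]);
translate([466, 103, 653]) cube([568, 26, 66]);


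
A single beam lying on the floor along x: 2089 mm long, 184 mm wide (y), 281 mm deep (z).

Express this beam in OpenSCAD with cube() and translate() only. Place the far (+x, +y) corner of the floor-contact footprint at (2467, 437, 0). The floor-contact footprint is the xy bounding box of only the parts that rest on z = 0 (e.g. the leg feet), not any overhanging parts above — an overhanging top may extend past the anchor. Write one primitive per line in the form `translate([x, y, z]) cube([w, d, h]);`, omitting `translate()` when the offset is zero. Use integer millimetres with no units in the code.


translate([378, 253, 0]) cube([2089, 184, 281]);


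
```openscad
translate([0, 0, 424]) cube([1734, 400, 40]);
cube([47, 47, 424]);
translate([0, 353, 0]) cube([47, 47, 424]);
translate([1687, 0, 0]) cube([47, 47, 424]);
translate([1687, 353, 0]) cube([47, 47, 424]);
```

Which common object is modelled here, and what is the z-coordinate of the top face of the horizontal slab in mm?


A bench. The seat-top height is 464 mm.

A long slab on four corner posts — a bench. The slab sits at z = 424 with thickness 40, so the top is 424 + 40 = 464 mm.


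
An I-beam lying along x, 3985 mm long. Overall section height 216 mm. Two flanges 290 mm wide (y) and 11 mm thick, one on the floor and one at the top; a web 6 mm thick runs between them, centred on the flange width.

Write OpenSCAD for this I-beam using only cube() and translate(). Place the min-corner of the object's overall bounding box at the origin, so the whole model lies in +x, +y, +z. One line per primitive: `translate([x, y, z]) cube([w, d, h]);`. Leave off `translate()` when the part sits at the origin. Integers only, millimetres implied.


cube([3985, 290, 11]);
translate([0, 142, 11]) cube([3985, 6, 194]);
translate([0, 0, 205]) cube([3985, 290, 11]);


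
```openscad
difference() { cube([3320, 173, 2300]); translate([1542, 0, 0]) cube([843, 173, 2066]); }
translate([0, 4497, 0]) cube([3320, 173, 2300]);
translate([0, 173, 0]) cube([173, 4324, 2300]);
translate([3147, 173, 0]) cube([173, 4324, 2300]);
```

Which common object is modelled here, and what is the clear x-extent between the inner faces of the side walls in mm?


A single room. The interior width is 2974 mm.

Four walls enclosing a rectangle with a door in the front wall — a room. Outside width 3320 minus two 173 mm walls gives 2974 mm.


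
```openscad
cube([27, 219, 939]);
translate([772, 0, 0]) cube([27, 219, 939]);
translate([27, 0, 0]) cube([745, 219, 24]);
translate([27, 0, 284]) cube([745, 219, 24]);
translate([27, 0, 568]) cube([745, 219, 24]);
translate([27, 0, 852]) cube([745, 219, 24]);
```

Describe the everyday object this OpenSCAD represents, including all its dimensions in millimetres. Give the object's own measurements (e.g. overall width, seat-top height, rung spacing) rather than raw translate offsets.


An open bookshelf. Two side panels, each 27 mm thick, 219 mm deep and 939 mm tall, stand 799 mm apart (outside-to-outside). Between them sit 4 shelves, each 24 mm thick and 219 mm deep, spanning the full gap between the sides. The bottom shelf rests on the floor (its underside at z = 0) and the clear gap between one shelf's top and the next shelf's underside is 260 mm.


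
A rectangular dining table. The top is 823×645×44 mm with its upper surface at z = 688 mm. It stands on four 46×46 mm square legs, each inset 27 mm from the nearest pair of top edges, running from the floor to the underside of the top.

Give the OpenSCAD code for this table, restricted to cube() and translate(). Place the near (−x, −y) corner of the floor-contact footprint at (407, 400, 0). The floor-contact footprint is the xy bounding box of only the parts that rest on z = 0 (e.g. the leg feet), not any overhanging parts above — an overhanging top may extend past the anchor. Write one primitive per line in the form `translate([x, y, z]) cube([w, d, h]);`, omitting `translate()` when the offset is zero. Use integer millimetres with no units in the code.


// leg_h = 688 - 44 = 644
translate([380, 373, 644]) cube([823, 645, 44]);
translate([407, 400, 0]) cube([46, 46, 644]);
translate([1130, 400, 0]) cube([46, 46, 644]);
translate([407, 945, 0]) cube([46, 46, 644]);
translate([1130, 945, 0]) cube([46, 46, 644]);


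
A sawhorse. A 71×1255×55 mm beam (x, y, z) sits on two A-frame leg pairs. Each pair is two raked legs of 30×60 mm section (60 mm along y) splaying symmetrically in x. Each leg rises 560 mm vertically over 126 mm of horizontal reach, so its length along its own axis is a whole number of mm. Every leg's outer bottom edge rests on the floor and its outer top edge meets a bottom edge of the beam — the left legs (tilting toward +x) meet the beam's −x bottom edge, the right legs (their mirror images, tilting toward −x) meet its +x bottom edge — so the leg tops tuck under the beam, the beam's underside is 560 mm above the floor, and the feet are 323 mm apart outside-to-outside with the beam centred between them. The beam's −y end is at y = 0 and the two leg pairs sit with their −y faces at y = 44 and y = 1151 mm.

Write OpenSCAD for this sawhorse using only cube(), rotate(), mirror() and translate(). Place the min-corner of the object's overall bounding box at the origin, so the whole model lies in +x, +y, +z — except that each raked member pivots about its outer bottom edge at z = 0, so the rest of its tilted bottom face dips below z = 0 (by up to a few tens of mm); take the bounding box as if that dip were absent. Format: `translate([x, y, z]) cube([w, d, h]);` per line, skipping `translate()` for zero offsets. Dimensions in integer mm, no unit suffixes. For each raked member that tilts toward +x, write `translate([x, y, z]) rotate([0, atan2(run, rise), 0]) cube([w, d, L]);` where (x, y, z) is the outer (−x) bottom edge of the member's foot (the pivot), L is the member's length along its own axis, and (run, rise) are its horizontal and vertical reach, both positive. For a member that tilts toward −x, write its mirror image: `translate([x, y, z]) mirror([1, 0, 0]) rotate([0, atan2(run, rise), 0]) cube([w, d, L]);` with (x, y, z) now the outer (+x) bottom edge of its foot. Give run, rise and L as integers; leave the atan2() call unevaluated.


// leg length = √(126² + 560²) = 574
// right-leg outer foot x = 2·126 + 71 = 323
// beam min-corner = (126, 0, 560)
translate([126, 0, 560]) cube([71, 1255, 55]);
translate([0, 44, 0]) rotate([0, atan2(126, 560), 0]) cube([30, 60, 574]);
translate([323, 44, 0]) mirror([1, 0, 0]) rotate([0, atan2(126, 560), 0]) cube([30, 60, 574]);
translate([0, 1151, 0]) rotate([0, atan2(126, 560), 0]) cube([30, 60, 574]);
translate([323, 1151, 0]) mirror([1, 0, 0]) rotate([0, atan2(126, 560), 0]) cube([30, 60, 574]);


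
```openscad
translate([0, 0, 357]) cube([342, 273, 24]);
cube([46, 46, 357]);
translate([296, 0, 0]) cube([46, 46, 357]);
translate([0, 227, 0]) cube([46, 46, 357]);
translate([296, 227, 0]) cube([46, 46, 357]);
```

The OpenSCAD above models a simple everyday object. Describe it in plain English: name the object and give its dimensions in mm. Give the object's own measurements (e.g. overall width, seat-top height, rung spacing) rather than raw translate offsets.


A simple wooden stool: a rectangular seat 342 mm (x) by 273 mm (y), 24 mm thick, top face at z = 381 mm, on four square legs, each 46×46 mm in cross-section. The legs rest on z = 0, each flush with a corner of the seat.


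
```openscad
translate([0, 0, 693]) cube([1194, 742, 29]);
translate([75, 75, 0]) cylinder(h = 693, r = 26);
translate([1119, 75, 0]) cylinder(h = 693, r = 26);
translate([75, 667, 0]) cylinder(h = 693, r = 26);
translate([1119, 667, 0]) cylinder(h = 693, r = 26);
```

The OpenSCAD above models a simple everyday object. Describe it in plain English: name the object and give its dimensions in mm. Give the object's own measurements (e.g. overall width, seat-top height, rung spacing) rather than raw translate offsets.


A table: top 1194 mm (x) × 742 mm (y), 29 mm thick, upper face at z = 722 mm, on four round legs of 52 mm diameter, each leg's bounding box inset 49 mm from the nearest pair of top edges from z = 0 to the bottom of the top.


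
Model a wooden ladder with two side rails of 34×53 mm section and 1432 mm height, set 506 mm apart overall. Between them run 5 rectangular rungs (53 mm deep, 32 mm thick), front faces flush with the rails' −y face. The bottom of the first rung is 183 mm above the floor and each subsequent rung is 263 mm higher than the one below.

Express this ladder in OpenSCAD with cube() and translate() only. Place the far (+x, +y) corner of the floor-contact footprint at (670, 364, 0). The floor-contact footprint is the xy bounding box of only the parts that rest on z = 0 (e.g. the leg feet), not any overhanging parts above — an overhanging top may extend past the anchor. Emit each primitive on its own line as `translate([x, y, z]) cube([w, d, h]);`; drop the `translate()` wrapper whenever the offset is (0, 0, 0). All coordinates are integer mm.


translate([164, 311, 0]) cube([34, 53, 1432]);
translate([636, 311, 0]) cube([34, 53, 1432]);
translate([198, 311, 183]) cube([438, 53, 32]);
translate([198, 311, 446]) cube([438, 53, 32]);
translate([198, 311, 709]) cube([438, 53, 32]);
translate([198, 311, 972]) cube([438, 53, 32]);
translate([198, 311, 1235]) cube([438, 53, 32]);


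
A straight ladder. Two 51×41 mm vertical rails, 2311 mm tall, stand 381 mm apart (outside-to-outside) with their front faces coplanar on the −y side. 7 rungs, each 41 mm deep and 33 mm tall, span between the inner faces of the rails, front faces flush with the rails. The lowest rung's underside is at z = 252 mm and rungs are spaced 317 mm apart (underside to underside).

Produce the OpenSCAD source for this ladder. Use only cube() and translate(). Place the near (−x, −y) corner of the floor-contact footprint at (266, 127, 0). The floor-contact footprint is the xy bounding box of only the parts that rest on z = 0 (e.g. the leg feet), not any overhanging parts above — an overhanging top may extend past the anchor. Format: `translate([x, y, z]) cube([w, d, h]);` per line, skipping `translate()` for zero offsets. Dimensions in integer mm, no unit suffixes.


translate([266, 127, 0]) cube([51, 41, 2311]);
translate([596, 127, 0]) cube([51, 41, 2311]);
translate([317, 127, 252]) cube([279, 41, 33]);
translate([317, 127, 569]) cube([279, 41, 33]);
translate([317, 127, 886]) cube([279, 41, 33]);
translate([317, 127, 1203]) cube([279, 41, 33]);
translate([317, 127, 1520]) cube([279, 41, 33]);
translate([317, 127, 1837]) cube([279, 41, 33]);
translate([317, 127, 2154]) cube([279, 41, 33]);


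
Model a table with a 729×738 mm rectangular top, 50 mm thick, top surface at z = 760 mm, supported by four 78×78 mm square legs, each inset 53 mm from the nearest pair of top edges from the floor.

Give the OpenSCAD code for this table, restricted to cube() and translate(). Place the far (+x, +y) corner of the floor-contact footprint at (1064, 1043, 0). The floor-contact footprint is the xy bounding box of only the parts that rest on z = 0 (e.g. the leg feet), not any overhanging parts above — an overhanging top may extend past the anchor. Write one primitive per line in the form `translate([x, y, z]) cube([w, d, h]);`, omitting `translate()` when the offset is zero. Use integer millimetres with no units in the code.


translate([388, 358, 710]) cube([729, 738, 50]);
translate([441, 411, 0]) cube([78, 78, 710]);
translate([986, 411, 0]) cube([78, 78, 710]);
translate([441, 965, 0]) cube([78, 78, 710]);
translate([986, 965, 0]) cube([78, 78, 710]);


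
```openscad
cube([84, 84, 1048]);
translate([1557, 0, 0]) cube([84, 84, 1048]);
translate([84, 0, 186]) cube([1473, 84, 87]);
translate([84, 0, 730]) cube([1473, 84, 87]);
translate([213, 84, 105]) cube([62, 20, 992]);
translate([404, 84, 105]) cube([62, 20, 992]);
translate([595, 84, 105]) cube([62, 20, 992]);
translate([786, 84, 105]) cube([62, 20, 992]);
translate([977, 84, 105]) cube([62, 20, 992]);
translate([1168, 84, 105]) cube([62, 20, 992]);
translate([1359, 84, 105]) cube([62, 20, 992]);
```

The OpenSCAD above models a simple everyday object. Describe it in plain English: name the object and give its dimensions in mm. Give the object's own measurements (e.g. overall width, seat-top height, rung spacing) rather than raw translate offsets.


A fence section. Two 84×84 mm posts, 1048 mm tall, stand on the floor with a clear span of 1473 mm between their inner faces. Two horizontal rails of 84×87 mm section span the gap between the posts with their undersides at z = 186 mm and z = 730 mm, flush with the posts' −y face. 7 pickets, each 62 mm wide, 20 mm thick and 992 mm tall, are fixed to the +y face of the rails with their bottoms at z = 105 mm, spaced across the span with a 129 mm gap after the −x post and between neighbouring pickets, with 136 mm left before the +x post.


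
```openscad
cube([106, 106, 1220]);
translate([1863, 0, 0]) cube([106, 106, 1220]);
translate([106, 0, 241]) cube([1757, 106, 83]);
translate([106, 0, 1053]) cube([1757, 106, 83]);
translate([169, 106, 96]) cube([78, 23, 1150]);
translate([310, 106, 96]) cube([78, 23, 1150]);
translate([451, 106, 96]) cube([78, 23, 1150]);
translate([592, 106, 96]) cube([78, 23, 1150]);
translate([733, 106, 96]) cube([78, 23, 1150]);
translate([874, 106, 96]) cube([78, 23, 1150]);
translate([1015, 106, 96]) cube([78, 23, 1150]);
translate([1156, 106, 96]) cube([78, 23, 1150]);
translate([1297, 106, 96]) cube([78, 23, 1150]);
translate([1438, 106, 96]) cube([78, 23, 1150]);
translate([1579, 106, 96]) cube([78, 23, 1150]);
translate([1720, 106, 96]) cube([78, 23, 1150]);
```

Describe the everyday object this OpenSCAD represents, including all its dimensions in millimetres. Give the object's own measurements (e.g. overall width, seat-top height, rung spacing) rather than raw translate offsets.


A fence section. Two 106×106 mm posts, 1220 mm tall, stand on the floor with a clear span of 1757 mm between their inner faces. Two horizontal rails of 106×83 mm section span the gap between the posts with their undersides at z = 241 mm and z = 1053 mm, flush with the posts' −y face. 12 pickets, each 78 mm wide, 23 mm thick and 1150 mm tall, are fixed to the +y face of the rails with their bottoms at z = 96 mm, spaced across the span with a 63 mm gap after the −x post and between neighbouring pickets, with 65 mm left before the +x post.


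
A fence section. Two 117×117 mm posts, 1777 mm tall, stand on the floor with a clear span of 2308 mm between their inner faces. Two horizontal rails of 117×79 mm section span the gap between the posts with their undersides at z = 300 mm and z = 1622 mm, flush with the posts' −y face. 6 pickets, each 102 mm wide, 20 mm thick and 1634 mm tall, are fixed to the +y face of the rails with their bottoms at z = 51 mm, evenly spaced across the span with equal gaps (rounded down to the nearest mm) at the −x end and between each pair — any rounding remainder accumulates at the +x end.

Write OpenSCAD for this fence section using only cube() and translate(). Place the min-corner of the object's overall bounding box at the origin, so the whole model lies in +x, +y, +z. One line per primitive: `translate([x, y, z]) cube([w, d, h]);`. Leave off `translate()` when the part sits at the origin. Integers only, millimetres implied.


cube([117, 117, 1777]);
translate([2425, 0, 0]) cube([117, 117, 1777]);
translate([117, 0, 300]) cube([2308, 117, 79]);
translate([117, 0, 1622]) cube([2308, 117, 79]);
translate([359, 117, 51]) cube([102, 20, 1634]);
translate([703, 117, 51]) cube([102, 20, 1634]);
translate([1047, 117, 51]) cube([102, 20, 1634]);
translate([1391, 117, 51]) cube([102, 20, 1634]);
translate([1735, 117, 51]) cube([102, 20, 1634]);
translate([2079, 117, 51]) cube([102, 20, 1634]);


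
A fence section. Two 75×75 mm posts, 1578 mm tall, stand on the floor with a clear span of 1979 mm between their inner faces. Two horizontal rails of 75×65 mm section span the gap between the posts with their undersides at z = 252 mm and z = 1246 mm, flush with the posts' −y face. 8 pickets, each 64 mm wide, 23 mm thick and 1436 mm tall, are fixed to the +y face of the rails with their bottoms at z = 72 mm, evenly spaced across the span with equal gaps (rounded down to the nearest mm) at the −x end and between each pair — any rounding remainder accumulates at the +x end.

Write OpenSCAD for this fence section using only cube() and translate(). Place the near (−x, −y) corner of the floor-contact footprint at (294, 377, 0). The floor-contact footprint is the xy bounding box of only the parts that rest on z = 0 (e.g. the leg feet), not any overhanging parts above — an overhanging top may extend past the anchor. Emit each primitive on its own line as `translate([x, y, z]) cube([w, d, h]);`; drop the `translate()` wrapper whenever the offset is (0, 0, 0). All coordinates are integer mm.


translate([294, 377, 0]) cube([75, 75, 1578]);
translate([2348, 377, 0]) cube([75, 75, 1578]);
translate([369, 377, 252]) cube([1979, 75, 65]);
translate([369, 377, 1246]) cube([1979, 75, 65]);
translate([532, 452, 72]) cube([64, 23, 1436]);
translate([759, 452, 72]) cube([64, 23, 1436]);
translate([986, 452, 72]) cube([64, 23, 1436]);
translate([1213, 452, 72]) cube([64, 23, 1436]);
translate([1440, 452, 72]) cube([64, 23, 1436]);
translate([1667, 452, 72]) cube([64, 23, 1436]);
translate([1894, 452, 72]) cube([64, 23, 1436]);
translate([2121, 452, 72]) cube([64, 23, 1436]);


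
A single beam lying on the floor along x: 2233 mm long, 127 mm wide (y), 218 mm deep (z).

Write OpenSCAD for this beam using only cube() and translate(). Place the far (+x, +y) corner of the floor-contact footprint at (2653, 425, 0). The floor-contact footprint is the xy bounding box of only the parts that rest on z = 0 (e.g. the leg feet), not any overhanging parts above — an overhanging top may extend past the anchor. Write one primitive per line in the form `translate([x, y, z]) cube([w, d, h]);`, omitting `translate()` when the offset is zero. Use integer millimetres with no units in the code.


translate([420, 298, 0]) cube([2233, 127, 218]);
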